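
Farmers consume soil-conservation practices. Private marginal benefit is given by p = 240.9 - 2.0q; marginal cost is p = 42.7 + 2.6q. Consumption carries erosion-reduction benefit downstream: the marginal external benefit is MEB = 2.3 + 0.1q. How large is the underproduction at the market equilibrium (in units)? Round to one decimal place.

1.5 units

Market equilibrium (private): 42.7 + 2.6q = 240.9 - 2.0q → q_m = 43.0870.
Social marginal benefit = demand + MEB = 243.2 - 1.9q.
Set SMB = MC: 243.2 - 1.9q = 42.7 + 2.6q → q* = 44.5556.
Gap = |43.0870 − 44.5556| = 1.4686.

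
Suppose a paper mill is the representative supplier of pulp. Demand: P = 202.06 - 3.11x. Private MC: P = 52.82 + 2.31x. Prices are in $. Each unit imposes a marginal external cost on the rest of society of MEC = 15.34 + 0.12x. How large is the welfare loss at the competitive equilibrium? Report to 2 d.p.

DWL = $31.37

Market equilibrium (private): 52.82 + 2.31x = 202.06 - 3.11x → x_m = 27.5351.
Social marginal cost = private MC + MEC = 68.16 + 2.43x.
Set SMC = demand: 68.16 + 2.43x = 202.06 - 3.11x → x* = 24.1697.
The welfare-loss triangle has base |x_m − x*| and height MEC(x_m) (the vertical gap between SMC and demand is zero at x* and MEC at x_m).
DWL = ½ × 3.3654 × 18.6442 = 31.3726.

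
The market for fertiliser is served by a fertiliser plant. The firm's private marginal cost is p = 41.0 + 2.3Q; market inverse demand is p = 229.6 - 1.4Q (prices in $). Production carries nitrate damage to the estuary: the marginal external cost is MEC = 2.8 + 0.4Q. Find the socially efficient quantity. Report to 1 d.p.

Social marginal cost = private MC + MEC = 43.8 + 2.7Q.
Set SMC = demand: 43.8 + 2.7Q = 229.6 - 1.4Q → Q* = 45.3171.

Q* = 45.3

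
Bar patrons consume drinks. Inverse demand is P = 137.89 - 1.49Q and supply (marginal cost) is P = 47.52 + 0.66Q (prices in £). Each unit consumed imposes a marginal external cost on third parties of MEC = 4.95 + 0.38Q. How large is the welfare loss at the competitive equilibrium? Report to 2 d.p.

Market equilibrium (private): 47.52 + 0.66Q = 137.89 - 1.49Q → Q_m = 42.0326.
Social marginal benefit = demand − MEC = 132.94 - 1.87Q.
Set SMB = MC: 132.94 - 1.87Q = 47.52 + 0.66Q → Q* = 33.7628.
Height of the DWL triangle at Q_m is MC(Q_m) − SMB(Q_m) = MEC(Q_m) = 20.9224.
DWL = ½ × 8.2698 × 20.9224 = 86.5120.

DWL = £86.51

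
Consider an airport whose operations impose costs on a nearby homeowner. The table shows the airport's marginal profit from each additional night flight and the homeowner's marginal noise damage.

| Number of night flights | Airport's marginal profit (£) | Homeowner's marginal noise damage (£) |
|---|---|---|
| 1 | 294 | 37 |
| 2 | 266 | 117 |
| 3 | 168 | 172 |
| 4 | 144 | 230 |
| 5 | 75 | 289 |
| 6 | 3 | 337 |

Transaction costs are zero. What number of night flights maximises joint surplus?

Bargaining reaches the level where marginal profit last exceeds marginal noise damage.
That holds through level 2 (266 ≥ 117) but not at 3 (168 < 172).

2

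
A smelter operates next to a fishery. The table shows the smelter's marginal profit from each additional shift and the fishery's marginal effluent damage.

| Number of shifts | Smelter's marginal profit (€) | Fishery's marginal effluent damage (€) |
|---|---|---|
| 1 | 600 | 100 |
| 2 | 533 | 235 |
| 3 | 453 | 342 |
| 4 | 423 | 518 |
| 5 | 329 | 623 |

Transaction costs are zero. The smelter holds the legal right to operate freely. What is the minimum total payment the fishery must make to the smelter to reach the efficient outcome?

€752

Left alone the smelter would choose level 5 (marginal profit stays positive).
Efficient level: k* = 3 (marginal profit ≥ marginal effluent damage through 3).
The fishery must at least cover the smelter's forgone profit from cutting 5→3: 423 + 329 = 752.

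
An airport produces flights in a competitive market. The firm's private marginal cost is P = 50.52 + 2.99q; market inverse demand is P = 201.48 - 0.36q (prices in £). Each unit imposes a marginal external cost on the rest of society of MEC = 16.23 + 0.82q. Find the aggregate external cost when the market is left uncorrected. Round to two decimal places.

£1563.93

Market equilibrium (private): 50.52 + 2.99q = 201.48 - 0.36q → q_m = 45.0627.
Total external cost = ∫₀^{q_m} (16.23 + 0.82q) dq = 16.23×45.0627 + ½×0.82×45.0627² = 1563.9329.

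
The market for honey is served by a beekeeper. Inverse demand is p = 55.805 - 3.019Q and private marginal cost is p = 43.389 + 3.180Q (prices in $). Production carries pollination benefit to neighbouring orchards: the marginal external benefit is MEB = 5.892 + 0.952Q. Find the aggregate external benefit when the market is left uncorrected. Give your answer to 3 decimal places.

Market equilibrium (private): 43.389 + 3.180Q = 55.805 - 3.019Q → Q_m = 2.0029.
Total external benefit = ∫₀^{Q_m} (5.892 + 0.952Q) dQ = 5.892×2.0029 + ½×0.952×2.0029² = 13.7106.

$13.711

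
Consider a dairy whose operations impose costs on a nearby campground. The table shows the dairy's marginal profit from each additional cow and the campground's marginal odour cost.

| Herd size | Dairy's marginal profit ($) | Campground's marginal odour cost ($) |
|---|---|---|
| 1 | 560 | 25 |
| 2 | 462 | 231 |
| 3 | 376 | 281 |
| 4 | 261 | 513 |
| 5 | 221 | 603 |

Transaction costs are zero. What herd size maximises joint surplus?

3

Bargaining reaches the level where marginal profit last exceeds marginal odour cost.
That holds through level 3 (376 ≥ 281) but not at 4 (261 < 513).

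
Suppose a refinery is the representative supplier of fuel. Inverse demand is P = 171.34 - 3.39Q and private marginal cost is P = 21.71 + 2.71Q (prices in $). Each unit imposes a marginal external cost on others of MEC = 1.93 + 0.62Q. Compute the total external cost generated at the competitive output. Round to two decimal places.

Market equilibrium (private): 21.71 + 2.71Q = 171.34 - 3.39Q → Q_m = 24.5295.
Total external cost = ∫₀^{Q_m} (1.93 + 0.62Q) dQ = 1.93×24.5295 + ½×0.62×24.5295² = 233.8678.

$233.87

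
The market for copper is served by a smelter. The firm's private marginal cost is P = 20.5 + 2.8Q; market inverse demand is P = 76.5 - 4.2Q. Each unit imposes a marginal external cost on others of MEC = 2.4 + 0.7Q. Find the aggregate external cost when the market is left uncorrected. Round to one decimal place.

41.6

Market equilibrium (private): 20.5 + 2.8Q = 76.5 - 4.2Q → Q_m = 8.0000.
Total external cost = ∫₀^{Q_m} (2.4 + 0.7Q) dQ = 2.4×8.0000 + ½×0.7×8.0000² = 41.6000.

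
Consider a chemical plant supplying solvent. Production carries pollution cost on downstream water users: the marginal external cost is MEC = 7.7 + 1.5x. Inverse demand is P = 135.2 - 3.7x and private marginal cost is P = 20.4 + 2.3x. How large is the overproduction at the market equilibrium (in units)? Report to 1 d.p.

Market equilibrium (private): 20.4 + 2.3x = 135.2 - 3.7x → x_m = 19.1333.
Social marginal cost = private MC + MEC = 28.1 + 3.8x.
Set SMC = demand: 28.1 + 3.8x = 135.2 - 3.7x → x* = 14.2800.
Gap = |19.1333 − 14.2800| = 4.8533.

4.9 units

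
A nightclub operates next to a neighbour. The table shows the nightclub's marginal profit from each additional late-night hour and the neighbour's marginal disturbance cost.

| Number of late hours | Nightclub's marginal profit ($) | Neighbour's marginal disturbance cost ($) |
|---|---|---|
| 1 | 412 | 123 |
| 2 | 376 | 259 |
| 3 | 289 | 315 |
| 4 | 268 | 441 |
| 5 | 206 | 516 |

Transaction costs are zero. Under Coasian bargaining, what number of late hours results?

2

Bargaining reaches the level where marginal profit last exceeds marginal disturbance cost.
That holds through level 2 (376 ≥ 259) but not at 3 (289 < 315).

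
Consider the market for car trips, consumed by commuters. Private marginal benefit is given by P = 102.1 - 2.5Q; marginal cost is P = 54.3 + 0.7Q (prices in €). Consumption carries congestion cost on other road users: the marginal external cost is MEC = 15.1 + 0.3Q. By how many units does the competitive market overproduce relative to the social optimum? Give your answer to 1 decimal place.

5.6 units

Market equilibrium (private): 54.3 + 0.7Q = 102.1 - 2.5Q → Q_m = 14.9375.
Social marginal benefit = demand − MEC = 87.0 - 2.8Q.
Set SMB = MC: 87.0 - 2.8Q = 54.3 + 0.7Q → Q* = 9.3429.
Gap = |14.9375 − 9.3429| = 5.5946.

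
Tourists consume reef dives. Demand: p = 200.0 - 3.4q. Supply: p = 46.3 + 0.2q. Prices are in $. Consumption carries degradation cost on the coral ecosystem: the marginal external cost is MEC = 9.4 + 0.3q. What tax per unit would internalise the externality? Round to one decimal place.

Social marginal benefit = demand − MEC = 190.6 - 3.7q.
Set SMB = MC: 190.6 - 3.7q = 46.3 + 0.2q → q* = 37.0000.
The Pigouvian tax equals MEC at q*: 9.4 + 0.3×37.0000 = 20.5000.

tax = $20.5 per unit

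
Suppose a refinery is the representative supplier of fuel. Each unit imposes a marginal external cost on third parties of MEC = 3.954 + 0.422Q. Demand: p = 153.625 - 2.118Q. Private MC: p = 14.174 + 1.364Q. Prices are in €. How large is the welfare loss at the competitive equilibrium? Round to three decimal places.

DWL = €55.702

Market equilibrium (private): 14.174 + 1.364Q = 153.625 - 2.118Q → Q_m = 40.0491.
Social marginal cost = private MC + MEC = 18.128 + 1.786Q.
Set SMC = demand: 18.128 + 1.786Q = 153.625 - 2.118Q → Q* = 34.7072.
The loss is the area between SMC and demand from Q* to Q_m; with linear curves that's a triangle of height MEC(Q_m).
DWL = ½ × 5.3419 × 20.8547 = 55.7019.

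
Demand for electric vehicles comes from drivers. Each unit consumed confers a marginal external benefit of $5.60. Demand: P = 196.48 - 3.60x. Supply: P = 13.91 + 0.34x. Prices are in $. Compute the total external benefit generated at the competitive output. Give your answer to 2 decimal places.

Market equilibrium (private): 13.91 + 0.34x = 196.48 - 3.60x → x_m = 46.3376.
Total external benefit = MEB × x_m = 5.60 × 46.3376 = 259.4906.

$259.49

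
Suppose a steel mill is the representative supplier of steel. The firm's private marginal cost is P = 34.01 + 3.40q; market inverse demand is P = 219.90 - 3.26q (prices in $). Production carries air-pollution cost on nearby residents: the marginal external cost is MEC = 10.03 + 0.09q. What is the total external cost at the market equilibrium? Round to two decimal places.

Market equilibrium (private): 34.01 + 3.40q = 219.90 - 3.26q → q_m = 27.9114.
Total external cost = ∫₀^{q_m} (10.03 + 0.09q) dq = 10.03×27.9114 + ½×0.09×27.9114² = 315.0084.

$315.01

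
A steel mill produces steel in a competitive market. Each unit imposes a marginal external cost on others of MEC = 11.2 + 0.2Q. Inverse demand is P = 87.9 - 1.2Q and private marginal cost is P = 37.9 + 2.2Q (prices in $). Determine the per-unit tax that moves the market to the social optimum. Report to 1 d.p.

tax = $13.4 per unit

Social marginal cost = private MC + MEC = 49.1 + 2.4Q.
Set SMC = demand: 49.1 + 2.4Q = 87.9 - 1.2Q → Q* = 10.7778.
The Pigouvian tax equals MEC at Q*: 11.2 + 0.2×10.7778 = 13.3556.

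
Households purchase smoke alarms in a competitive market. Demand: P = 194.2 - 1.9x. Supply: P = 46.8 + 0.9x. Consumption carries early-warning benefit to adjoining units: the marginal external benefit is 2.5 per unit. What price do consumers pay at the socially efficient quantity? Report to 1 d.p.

Social marginal benefit = demand + MEB = 196.7 - 1.9x.
Set SMB = MC: 196.7 - 1.9x = 46.8 + 0.9x → x* = 53.5357.
Consumer price on the demand curve at x*: 194.2 − 1.9×53.5357 = 92.4822.

P = 92.5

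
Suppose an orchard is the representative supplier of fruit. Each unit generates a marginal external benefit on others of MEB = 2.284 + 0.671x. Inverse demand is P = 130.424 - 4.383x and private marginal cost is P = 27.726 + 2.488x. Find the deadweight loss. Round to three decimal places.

DWL = 12.227

Market equilibrium (private): 27.726 + 2.488x = 130.424 - 4.383x → x_m = 14.9466.
Social marginal cost = private MC − MEB = 25.442 + 1.817x.
Set SMC = demand: 25.442 + 1.817x = 130.424 - 4.383x → x* = 16.9326.
Between x* and x_m the wedge demand − SMC runs linearly from 0 to MEB(x_m), so the loss is a triangle.
DWL = ½ × 1.9860 × 12.3132 = 12.2270.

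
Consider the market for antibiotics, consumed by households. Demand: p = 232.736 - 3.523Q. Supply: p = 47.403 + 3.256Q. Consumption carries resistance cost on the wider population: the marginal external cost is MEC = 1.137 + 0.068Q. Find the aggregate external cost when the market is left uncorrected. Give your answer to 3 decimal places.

56.498

Market equilibrium (private): 47.403 + 3.256Q = 232.736 - 3.523Q → Q_m = 27.3393.
Total external cost = ∫₀^{Q_m} (1.137 + 0.068Q) dQ = 1.137×27.3393 + ½×0.068×27.3393² = 56.4977.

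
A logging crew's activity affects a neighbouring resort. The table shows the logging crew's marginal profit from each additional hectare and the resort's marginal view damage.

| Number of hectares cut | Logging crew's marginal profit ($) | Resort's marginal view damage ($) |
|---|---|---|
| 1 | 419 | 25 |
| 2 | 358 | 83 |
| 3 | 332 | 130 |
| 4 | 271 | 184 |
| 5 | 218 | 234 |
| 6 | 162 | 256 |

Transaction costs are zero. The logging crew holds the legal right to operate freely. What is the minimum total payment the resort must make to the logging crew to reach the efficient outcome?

Left alone the logging crew would choose level 6 (marginal profit stays positive).
Efficient level: k* = 4 (marginal profit ≥ marginal view damage through 4).
The resort must at least cover the logging crew's forgone profit from cutting 6→4: 218 + 162 = 380.

$380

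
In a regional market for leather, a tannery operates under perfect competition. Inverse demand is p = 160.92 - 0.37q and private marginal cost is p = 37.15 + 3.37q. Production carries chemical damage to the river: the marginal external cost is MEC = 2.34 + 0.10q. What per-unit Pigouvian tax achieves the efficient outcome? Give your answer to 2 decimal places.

Social marginal cost = private MC + MEC = 39.49 + 3.47q.
Set SMC = demand: 39.49 + 3.47q = 160.92 - 0.37q → q* = 31.6224.
The Pigouvian tax equals MEC at q*: 2.34 + 0.10×31.6224 = 5.5022.

tax = 5.50 per unit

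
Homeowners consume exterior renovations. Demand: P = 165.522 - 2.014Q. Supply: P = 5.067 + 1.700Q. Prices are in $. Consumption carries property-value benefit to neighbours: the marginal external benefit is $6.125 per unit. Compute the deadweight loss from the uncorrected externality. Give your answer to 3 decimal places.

Market equilibrium (private): 5.067 + 1.700Q = 165.522 - 2.014Q → Q_m = 43.2027.
Social marginal benefit = demand + MEB = 171.647 - 2.014Q.
Set SMB = MC: 171.647 - 2.014Q = 5.067 + 1.700Q → Q* = 44.8519.
The loss is the area between SMB and MC from Q* to Q_m; with linear curves that's a triangle of height MEB(Q_m).
DWL = ½ × 1.6492 × 6.1250 = 5.0507.

DWL = $5.051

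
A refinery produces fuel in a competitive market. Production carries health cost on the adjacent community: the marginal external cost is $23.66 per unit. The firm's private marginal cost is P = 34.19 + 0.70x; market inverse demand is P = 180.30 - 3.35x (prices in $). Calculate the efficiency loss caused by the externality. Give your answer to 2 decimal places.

DWL = $69.11

Market equilibrium (private): 34.19 + 0.70x = 180.30 - 3.35x → x_m = 36.0765.
Social marginal cost = private MC + MEC = 57.85 + 0.70x.
Set SMC = demand: 57.85 + 0.70x = 180.30 - 3.35x → x* = 30.2346.
The loss is the area between SMC and demand from x* to x_m; with linear curves that's a triangle of height MEC(x_m).
DWL = ½ × 5.8419 × 23.6600 = 69.1097.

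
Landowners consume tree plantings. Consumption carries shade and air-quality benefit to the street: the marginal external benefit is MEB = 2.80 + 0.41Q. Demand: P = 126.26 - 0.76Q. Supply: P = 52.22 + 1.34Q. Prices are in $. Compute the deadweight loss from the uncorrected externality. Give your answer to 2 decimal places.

Market equilibrium (private): 52.22 + 1.34Q = 126.26 - 0.76Q → Q_m = 35.2571.
Social marginal benefit = demand + MEB = 129.06 - 0.35Q.
Set SMB = MC: 129.06 - 0.35Q = 52.22 + 1.34Q → Q* = 45.4675.
Height of the DWL triangle at Q_m is SMB(Q_m) − MC(Q_m) = MEB(Q_m) = 17.2554.
DWL = ½ × 10.2104 × 17.2554 = 88.0923.

DWL = $88.09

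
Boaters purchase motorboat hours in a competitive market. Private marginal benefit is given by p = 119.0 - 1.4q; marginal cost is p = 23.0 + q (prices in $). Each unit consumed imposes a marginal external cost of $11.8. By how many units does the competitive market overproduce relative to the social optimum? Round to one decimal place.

4.9 units

Market equilibrium (private): 23.0 + q = 119.0 - 1.4q → q_m = 40.0000.
Social marginal benefit = demand − MEC = 107.2 - 1.4q.
Set SMB = MC: 107.2 - 1.4q = 23.0 + q → q* = 35.0833.
Gap = |40.0000 − 35.0833| = 4.9167.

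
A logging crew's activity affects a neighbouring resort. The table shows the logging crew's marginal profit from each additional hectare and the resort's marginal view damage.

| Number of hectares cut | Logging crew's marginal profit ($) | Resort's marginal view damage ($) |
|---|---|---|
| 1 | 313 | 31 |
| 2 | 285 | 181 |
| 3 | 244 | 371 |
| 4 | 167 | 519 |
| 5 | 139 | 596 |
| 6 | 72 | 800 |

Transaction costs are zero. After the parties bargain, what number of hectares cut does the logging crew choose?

2

Bargaining reaches the level where marginal profit last exceeds marginal view damage.
That holds through level 2 (285 ≥ 181) but not at 3 (244 < 371).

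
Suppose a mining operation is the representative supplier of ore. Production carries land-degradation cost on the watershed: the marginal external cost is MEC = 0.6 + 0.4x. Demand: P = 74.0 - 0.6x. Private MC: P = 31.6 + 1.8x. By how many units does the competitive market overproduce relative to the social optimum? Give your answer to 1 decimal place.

2.7 units

Market equilibrium (private): 31.6 + 1.8x = 74.0 - 0.6x → x_m = 17.6667.
Social marginal cost = private MC + MEC = 32.2 + 2.2x.
Set SMC = demand: 32.2 + 2.2x = 74.0 - 0.6x → x* = 14.9286.
Gap = |17.6667 − 14.9286| = 2.7381.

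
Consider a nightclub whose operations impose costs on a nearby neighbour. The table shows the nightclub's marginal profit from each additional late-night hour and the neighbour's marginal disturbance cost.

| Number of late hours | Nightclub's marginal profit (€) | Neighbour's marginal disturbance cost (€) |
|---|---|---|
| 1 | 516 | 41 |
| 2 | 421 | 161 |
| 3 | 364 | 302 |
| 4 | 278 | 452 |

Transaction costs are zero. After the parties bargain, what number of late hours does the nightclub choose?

3

Bargaining reaches the level where marginal profit last exceeds marginal disturbance cost.
That holds through level 3 (364 ≥ 302) but not at 4 (278 < 452).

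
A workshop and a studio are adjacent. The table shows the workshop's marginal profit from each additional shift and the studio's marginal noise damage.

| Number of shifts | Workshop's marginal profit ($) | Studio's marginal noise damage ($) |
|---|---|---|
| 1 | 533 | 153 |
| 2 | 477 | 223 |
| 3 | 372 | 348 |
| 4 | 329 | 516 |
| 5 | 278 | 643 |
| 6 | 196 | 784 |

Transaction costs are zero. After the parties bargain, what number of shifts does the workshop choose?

Bargaining reaches the level where marginal profit last exceeds marginal noise damage.
That holds through level 3 (372 ≥ 348) but not at 4 (329 < 516).

3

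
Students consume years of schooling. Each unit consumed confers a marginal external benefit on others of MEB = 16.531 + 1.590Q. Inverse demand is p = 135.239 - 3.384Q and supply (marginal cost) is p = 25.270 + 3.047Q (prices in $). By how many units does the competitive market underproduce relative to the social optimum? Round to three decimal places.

9.031 units

Market equilibrium (private): 25.270 + 3.047Q = 135.239 - 3.384Q → Q_m = 17.0998.
Social marginal benefit = demand + MEB = 151.770 - 1.794Q.
Set SMB = MC: 151.770 - 1.794Q = 25.270 + 3.047Q → Q* = 26.1310.
Gap = |17.0998 − 26.1310| = 9.0312.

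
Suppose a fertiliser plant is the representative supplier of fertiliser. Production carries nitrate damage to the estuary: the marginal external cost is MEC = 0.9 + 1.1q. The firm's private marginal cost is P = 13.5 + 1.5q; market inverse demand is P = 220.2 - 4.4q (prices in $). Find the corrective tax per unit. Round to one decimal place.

Social marginal cost = private MC + MEC = 14.4 + 2.6q.
Set SMC = demand: 14.4 + 2.6q = 220.2 - 4.4q → q* = 29.4000.
The Pigouvian tax equals MEC at q*: 0.9 + 1.1×29.4000 = 33.2400.

tax = $33.2 per unit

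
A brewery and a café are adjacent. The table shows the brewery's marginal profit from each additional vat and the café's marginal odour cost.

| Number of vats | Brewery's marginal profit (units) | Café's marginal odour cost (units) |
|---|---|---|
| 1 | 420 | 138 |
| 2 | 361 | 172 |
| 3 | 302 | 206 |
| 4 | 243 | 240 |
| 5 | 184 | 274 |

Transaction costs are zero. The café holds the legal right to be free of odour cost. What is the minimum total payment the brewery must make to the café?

Efficient level: marginal profit ≥ marginal odour cost through level 4, so k* = 4.
With the café holding the right, the brewery must at least compensate total damage at k*: 138 + 172 + 206 + 240 = 756.

756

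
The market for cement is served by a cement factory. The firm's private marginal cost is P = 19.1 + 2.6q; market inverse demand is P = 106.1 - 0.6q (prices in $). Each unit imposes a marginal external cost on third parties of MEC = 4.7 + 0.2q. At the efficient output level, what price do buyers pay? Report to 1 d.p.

P = $91.6

Social marginal cost = private MC + MEC = 23.8 + 2.8q.
Set SMC = demand: 23.8 + 2.8q = 106.1 - 0.6q → q* = 24.2059.
Consumer price on the demand curve at q*: 106.1 − 0.6×24.2059 = 91.5765.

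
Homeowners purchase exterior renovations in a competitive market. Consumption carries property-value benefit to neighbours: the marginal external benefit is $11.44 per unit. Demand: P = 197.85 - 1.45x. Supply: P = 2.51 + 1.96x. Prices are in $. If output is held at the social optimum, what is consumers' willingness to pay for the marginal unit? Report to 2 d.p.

Social marginal benefit = demand + MEB = 209.29 - 1.45x.
Set SMB = MC: 209.29 - 1.45x = 2.51 + 1.96x → x* = 60.6393.
Consumer price on the demand curve at x*: 197.85 − 1.45×60.6393 = 109.9230.

P = $109.92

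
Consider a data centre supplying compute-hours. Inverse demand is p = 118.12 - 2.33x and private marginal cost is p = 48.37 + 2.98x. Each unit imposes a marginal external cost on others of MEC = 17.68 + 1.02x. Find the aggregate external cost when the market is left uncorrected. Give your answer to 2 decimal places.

320.23

Market equilibrium (private): 48.37 + 2.98x = 118.12 - 2.33x → x_m = 13.1356.
Total external cost = ∫₀^{x_m} (17.68 + 1.02x) dx = 17.68×13.1356 + ½×1.02×13.1356² = 320.2348.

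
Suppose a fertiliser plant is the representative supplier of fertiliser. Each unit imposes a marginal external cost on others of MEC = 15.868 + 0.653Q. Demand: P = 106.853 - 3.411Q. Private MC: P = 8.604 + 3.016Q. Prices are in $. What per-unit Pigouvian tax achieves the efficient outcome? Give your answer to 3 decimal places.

tax = $23.466 per unit

Social marginal cost = private MC + MEC = 24.472 + 3.669Q.
Set SMC = demand: 24.472 + 3.669Q = 106.853 - 3.411Q → Q* = 11.6357.
The Pigouvian tax equals MEC at Q*: 15.868 + 0.653×11.6357 = 23.4661.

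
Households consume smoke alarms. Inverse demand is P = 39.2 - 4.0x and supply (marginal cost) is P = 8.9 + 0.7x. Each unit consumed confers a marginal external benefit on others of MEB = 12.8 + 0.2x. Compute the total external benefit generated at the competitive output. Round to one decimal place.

86.7

Market equilibrium (private): 8.9 + 0.7x = 39.2 - 4.0x → x_m = 6.4468.
Total external benefit = ∫₀^{x_m} (12.8 + 0.2x) dx = 12.8×6.4468 + ½×0.2×6.4468² = 86.6752.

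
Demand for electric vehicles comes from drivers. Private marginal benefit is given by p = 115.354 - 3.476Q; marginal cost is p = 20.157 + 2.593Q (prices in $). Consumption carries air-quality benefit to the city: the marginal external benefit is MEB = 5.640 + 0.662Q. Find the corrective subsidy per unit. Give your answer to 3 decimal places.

subsidy = $17.986 per unit

Social marginal benefit = demand + MEB = 120.994 - 2.814Q.
Set SMB = MC: 120.994 - 2.814Q = 20.157 + 2.593Q → Q* = 18.6493.
The Pigouvian subsidy equals MEB at Q*: 5.640 + 0.662×18.6493 = 17.9858.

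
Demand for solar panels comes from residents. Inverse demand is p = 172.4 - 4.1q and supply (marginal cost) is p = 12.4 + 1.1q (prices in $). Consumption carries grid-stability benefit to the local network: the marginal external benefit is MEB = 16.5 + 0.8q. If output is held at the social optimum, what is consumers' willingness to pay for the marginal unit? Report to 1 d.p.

P = $7.9

Social marginal benefit = demand + MEB = 188.9 - 3.3q.
Set SMB = MC: 188.9 - 3.3q = 12.4 + 1.1q → q* = 40.1136.
Consumer price on the demand curve at q*: 172.4 − 4.1×40.1136 = 7.9342.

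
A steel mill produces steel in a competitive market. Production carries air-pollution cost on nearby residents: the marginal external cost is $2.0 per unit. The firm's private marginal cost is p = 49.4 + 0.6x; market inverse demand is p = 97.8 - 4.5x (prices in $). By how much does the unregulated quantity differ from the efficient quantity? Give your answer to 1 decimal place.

0.4 units

Market equilibrium (private): 49.4 + 0.6x = 97.8 - 4.5x → x_m = 9.4902.
Social marginal cost = private MC + MEC = 51.4 + 0.6x.
Set SMC = demand: 51.4 + 0.6x = 97.8 - 4.5x → x* = 9.0980.
Gap = |9.4902 − 9.0980| = 0.3922.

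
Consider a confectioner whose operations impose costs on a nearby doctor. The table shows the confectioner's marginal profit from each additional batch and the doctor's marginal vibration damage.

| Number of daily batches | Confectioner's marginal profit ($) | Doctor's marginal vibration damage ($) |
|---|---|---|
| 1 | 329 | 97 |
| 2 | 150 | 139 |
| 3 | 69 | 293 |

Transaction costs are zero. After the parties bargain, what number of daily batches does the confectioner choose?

Bargaining reaches the level where marginal profit last exceeds marginal vibration damage.
That holds through level 2 (150 ≥ 139) but not at 3 (69 < 293).

2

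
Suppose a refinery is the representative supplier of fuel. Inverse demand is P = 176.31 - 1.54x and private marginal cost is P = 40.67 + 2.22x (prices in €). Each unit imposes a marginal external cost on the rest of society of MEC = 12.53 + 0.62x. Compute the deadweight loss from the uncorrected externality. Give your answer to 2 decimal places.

Market equilibrium (private): 40.67 + 2.22x = 176.31 - 1.54x → x_m = 36.0745.
Social marginal cost = private MC + MEC = 53.20 + 2.84x.
Set SMC = demand: 53.20 + 2.84x = 176.31 - 1.54x → x* = 28.1073.
The loss is the area between SMC and demand from x* to x_m; with linear curves that's a triangle of height MEC(x_m).
DWL = ½ × 7.9672 × 34.8962 = 139.0125.

DWL = €139.01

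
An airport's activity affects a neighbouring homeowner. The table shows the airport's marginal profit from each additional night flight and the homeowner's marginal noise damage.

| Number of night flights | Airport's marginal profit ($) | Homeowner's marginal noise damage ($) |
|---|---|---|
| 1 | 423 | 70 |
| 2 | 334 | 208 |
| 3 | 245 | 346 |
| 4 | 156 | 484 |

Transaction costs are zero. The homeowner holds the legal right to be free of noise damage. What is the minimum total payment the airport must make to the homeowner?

Efficient level: marginal profit ≥ marginal noise damage through level 2, so k* = 2.
With the homeowner holding the right, the airport must at least compensate total damage at k*: 70 + 208 = 278.

$278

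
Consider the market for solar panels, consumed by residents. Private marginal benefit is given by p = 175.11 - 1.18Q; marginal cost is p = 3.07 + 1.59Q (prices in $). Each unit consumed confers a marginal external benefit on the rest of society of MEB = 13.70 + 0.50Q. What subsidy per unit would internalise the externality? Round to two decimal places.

Social marginal benefit = demand + MEB = 188.81 - 0.68Q.
Set SMB = MC: 188.81 - 0.68Q = 3.07 + 1.59Q → Q* = 81.8238.
The Pigouvian subsidy equals MEB at Q*: 13.70 + 0.50×81.8238 = 54.6119.

subsidy = $54.61 per unit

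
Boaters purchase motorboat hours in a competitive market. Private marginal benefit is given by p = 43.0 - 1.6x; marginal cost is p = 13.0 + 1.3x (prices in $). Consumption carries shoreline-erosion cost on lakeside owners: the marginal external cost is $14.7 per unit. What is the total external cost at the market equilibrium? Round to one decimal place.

$152.1

Market equilibrium (private): 13.0 + 1.3x = 43.0 - 1.6x → x_m = 10.3448.
Total external cost = MEC × x_m = 14.7 × 10.3448 = 152.0686.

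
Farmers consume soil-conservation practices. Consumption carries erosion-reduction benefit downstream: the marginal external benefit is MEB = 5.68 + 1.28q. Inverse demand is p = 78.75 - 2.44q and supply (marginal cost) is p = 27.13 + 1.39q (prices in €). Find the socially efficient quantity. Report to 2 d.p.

q* = 22.47

Social marginal benefit = demand + MEB = 84.43 - 1.16q.
Set SMB = MC: 84.43 - 1.16q = 27.13 + 1.39q → q* = 22.4706.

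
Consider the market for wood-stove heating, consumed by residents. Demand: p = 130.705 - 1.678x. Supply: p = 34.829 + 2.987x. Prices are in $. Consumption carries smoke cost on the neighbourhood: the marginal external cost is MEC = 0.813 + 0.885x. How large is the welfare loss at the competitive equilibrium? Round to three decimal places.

DWL = $32.528

Market equilibrium (private): 34.829 + 2.987x = 130.705 - 1.678x → x_m = 20.5522.
Social marginal benefit = demand − MEC = 129.892 - 2.563x.
Set SMB = MC: 129.892 - 2.563x = 34.829 + 2.987x → x* = 17.1285.
The welfare-loss triangle has base |x_m − x*| and height MEC(x_m) (the vertical gap between SMB and MC is zero at x* and MEC at x_m).
DWL = ½ × 3.4237 × 19.0017 = 32.5281.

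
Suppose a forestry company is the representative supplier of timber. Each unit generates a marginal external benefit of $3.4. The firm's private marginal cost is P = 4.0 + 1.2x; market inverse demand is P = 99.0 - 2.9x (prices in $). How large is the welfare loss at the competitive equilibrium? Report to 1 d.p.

Market equilibrium (private): 4.0 + 1.2x = 99.0 - 2.9x → x_m = 23.1707.
Social marginal cost = private MC − MEB = 0.6 + 1.2x.
Set SMC = demand: 0.6 + 1.2x = 99.0 - 2.9x → x* = 24.0000.
The welfare-loss triangle has base |x_m − x*| and height MEB(x_m) (the vertical gap between SMC and demand is zero at x* and MEB at x_m).
DWL = ½ × 0.8293 × 3.4000 = 1.4098.

DWL = $1.4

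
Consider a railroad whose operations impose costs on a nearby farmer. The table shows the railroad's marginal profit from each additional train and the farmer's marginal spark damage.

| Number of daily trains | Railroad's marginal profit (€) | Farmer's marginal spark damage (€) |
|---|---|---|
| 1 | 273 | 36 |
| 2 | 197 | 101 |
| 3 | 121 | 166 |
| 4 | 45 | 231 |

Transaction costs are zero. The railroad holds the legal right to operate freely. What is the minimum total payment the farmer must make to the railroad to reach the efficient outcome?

€166

Left alone the railroad would choose level 4 (marginal profit stays positive).
Efficient level: k* = 2 (marginal profit ≥ marginal spark damage through 2).
The farmer must at least cover the railroad's forgone profit from cutting 4→2: 121 + 45 = 166.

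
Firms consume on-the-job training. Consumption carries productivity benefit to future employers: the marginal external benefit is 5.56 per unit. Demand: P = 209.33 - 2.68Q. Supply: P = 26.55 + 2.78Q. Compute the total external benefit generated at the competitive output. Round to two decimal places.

186.13

Market equilibrium (private): 26.55 + 2.78Q = 209.33 - 2.68Q → Q_m = 33.4762.
Total external benefit = MEB × Q_m = 5.56 × 33.4762 = 186.1277.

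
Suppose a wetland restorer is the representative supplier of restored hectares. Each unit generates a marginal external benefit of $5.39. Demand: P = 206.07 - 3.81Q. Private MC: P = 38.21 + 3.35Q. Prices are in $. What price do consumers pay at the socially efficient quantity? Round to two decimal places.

Social marginal cost = private MC − MEB = 32.82 + 3.35Q.
Set SMC = demand: 32.82 + 3.35Q = 206.07 - 3.81Q → Q* = 24.1969.
Consumer price on the demand curve at Q*: 206.07 − 3.81×24.1969 = 113.8798.

P = $113.88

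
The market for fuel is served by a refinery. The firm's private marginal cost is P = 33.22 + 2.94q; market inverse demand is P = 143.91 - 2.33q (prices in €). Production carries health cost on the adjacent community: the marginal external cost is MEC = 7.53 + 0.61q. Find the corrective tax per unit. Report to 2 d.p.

Social marginal cost = private MC + MEC = 40.75 + 3.55q.
Set SMC = demand: 40.75 + 3.55q = 143.91 - 2.33q → q* = 17.5442.
The Pigouvian tax equals MEC at q*: 7.53 + 0.61×17.5442 = 18.2320.

tax = €18.23 per unit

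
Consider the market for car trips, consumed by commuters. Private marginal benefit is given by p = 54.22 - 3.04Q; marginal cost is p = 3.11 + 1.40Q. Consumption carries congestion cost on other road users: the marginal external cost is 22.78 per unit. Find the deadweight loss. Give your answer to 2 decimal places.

Market equilibrium (private): 3.11 + 1.40Q = 54.22 - 3.04Q → Q_m = 11.5113.
Social marginal benefit = demand − MEC = 31.44 - 3.04Q.
Set SMB = MC: 31.44 - 3.04Q = 3.11 + 1.40Q → Q* = 6.3806.
Between Q* and Q_m the wedge MC − SMB runs linearly from 0 to MEC(Q_m), so the loss is a triangle.
DWL = ½ × 5.1307 × 22.7800 = 58.4387.

DWL = 58.44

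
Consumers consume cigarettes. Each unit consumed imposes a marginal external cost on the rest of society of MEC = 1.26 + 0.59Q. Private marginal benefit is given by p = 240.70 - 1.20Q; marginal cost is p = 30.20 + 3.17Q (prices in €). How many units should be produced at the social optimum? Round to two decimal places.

Social marginal benefit = demand − MEC = 239.44 - 1.79Q.
Set SMB = MC: 239.44 - 1.79Q = 30.20 + 3.17Q → Q* = 42.1855.

Q* = 42.19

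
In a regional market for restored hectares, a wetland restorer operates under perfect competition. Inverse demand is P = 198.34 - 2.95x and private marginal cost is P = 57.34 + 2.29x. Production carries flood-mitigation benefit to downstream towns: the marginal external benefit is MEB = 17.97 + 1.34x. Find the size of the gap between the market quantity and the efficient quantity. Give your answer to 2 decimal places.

13.85 units

Market equilibrium (private): 57.34 + 2.29x = 198.34 - 2.95x → x_m = 26.9084.
Social marginal cost = private MC − MEB = 39.37 + 0.95x.
Set SMC = demand: 39.37 + 0.95x = 198.34 - 2.95x → x* = 40.7615.
Gap = |26.9084 − 40.7615| = 13.8531.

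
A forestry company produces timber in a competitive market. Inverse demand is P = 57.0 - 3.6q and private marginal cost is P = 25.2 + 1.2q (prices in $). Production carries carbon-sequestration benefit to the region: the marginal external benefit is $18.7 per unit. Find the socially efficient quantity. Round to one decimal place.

q* = 10.5

Social marginal cost = private MC − MEB = 6.5 + 1.2q.
Set SMC = demand: 6.5 + 1.2q = 57.0 - 3.6q → q* = 10.5208.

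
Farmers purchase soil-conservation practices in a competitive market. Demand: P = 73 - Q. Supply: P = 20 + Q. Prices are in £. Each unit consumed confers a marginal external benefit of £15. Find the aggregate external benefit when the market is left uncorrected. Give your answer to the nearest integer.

Market equilibrium (private): 20 + Q = 73 - Q → Q_m = 26.5000.
Total external benefit = MEB × Q_m = 15 × 26.5000 = 397.5000.

£398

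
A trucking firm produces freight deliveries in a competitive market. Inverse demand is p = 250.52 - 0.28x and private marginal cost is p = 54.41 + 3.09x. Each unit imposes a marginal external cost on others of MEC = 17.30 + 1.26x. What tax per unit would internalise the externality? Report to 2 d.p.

tax = 65.96 per unit

Social marginal cost = private MC + MEC = 71.71 + 4.35x.
Set SMC = demand: 71.71 + 4.35x = 250.52 - 0.28x → x* = 38.6199.
The Pigouvian tax equals MEC at x*: 17.30 + 1.26×38.6199 = 65.9611.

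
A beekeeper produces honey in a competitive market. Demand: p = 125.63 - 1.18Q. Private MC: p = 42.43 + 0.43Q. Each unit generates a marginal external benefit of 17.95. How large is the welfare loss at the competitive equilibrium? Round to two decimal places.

DWL = 100.06

Market equilibrium (private): 42.43 + 0.43Q = 125.63 - 1.18Q → Q_m = 51.6770.
Social marginal cost = private MC − MEB = 24.48 + 0.43Q.
Set SMC = demand: 24.48 + 0.43Q = 125.63 - 1.18Q → Q* = 62.8261.
The loss is the area between SMC and demand from Q* to Q_m; with linear curves that's a triangle of height MEB(Q_m).
DWL = ½ × 11.1491 × 17.9500 = 100.0632.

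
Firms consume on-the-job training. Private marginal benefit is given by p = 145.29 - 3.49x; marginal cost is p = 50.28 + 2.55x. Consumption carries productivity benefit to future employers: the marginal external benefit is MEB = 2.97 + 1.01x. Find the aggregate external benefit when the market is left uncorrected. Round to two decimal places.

Market equilibrium (private): 50.28 + 2.55x = 145.29 - 3.49x → x_m = 15.7301.
Total external benefit = ∫₀^{x_m} (2.97 + 1.01x) dx = 2.97×15.7301 + ½×1.01×15.7301² = 171.6736.

171.67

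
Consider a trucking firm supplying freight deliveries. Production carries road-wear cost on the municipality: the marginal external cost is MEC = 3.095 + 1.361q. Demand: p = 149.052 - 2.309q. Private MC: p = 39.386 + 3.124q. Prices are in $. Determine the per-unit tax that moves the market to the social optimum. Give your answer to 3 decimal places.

Social marginal cost = private MC + MEC = 42.481 + 4.485q.
Set SMC = demand: 42.481 + 4.485q = 149.052 - 2.309q → q* = 15.6860.
The Pigouvian tax equals MEC at q*: 3.095 + 1.361×15.6860 = 24.4436.

tax = $24.444 per unit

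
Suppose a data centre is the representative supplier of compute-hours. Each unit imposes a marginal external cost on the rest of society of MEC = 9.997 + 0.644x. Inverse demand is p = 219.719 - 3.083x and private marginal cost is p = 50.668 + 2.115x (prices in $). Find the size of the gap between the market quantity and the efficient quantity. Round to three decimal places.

Market equilibrium (private): 50.668 + 2.115x = 219.719 - 3.083x → x_m = 32.5223.
Social marginal cost = private MC + MEC = 60.665 + 2.759x.
Set SMC = demand: 60.665 + 2.759x = 219.719 - 3.083x → x* = 27.2260.
Gap = |32.5223 − 27.2260| = 5.2963.

5.296 units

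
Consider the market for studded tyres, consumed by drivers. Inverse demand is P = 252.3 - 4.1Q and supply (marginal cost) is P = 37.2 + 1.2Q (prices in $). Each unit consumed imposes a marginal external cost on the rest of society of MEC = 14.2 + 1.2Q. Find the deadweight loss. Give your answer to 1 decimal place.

DWL = $304.4

Market equilibrium (private): 37.2 + 1.2Q = 252.3 - 4.1Q → Q_m = 40.5849.
Social marginal benefit = demand − MEC = 238.1 - 5.3Q.
Set SMB = MC: 238.1 - 5.3Q = 37.2 + 1.2Q → Q* = 30.9077.
The loss is the area between SMB and MC from Q* to Q_m; with linear curves that's a triangle of height MEC(Q_m).
DWL = ½ × 9.6772 × 62.9019 = 304.3571.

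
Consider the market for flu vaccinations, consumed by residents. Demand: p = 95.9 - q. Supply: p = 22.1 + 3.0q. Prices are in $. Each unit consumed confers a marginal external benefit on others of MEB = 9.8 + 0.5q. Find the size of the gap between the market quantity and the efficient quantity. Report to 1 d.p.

5.4 units

Market equilibrium (private): 22.1 + 3.0q = 95.9 - q → q_m = 18.4500.
Social marginal benefit = demand + MEB = 105.7 - 0.5q.
Set SMB = MC: 105.7 - 0.5q = 22.1 + 3.0q → q* = 23.8857.
Gap = |18.4500 − 23.8857| = 5.4357.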